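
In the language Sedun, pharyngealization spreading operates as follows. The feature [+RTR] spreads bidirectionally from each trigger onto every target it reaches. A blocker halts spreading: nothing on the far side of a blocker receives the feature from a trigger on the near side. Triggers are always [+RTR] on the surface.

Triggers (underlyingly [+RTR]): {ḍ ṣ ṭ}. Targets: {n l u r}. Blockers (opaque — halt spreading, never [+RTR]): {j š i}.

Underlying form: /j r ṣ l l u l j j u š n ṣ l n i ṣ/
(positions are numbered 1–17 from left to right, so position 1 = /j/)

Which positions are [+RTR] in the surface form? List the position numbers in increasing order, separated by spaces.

From /ṣ/ at 3 rightward: 4 /l/ → [+RTR]; 5 /l/ → [+RTR]; 6 /u/ → [+RTR]; 7 /l/ → [+RTR]; 8 /j/ blocks.
From /ṣ/ at 3 leftward: 2 /r/ → [+RTR]; 1 /j/ blocks.
From /ṣ/ at 13 rightward: 14 /l/ → [+RTR]; 15 /n/ → [+RTR]; 16 /i/ blocks.
From /ṣ/ at 13 leftward: 12 /n/ → [+RTR]; 11 /š/ blocks.
From /ṣ/ at 17 rightward: word edge.
From /ṣ/ at 17 leftward: 16 /i/ blocks.
Target with no active source: position 10 stays [-emphatic].

2 3 4 5 6 7 12 13 14 15 17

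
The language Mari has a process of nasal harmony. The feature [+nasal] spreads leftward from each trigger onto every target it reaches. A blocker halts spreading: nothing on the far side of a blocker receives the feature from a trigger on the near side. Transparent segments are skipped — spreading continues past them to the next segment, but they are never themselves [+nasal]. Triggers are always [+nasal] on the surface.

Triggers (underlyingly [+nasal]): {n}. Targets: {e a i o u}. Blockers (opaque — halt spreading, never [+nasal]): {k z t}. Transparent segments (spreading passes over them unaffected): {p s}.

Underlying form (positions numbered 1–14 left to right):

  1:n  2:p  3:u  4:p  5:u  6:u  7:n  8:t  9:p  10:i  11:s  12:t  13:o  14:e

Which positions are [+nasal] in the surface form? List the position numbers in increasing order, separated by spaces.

From /n/ at 1 leftward: word edge.
From /n/ at 7 leftward: 6 /u/ → [+nasal]; 5 /u/ → [+nasal]; 4 /p/ transparent; 3 /u/ → [+nasal]; 2 /p/ transparent; 1 /n/ is itself a trigger — this domain ends here.
Targets with no active source: positions 10 13 14 stay [-nasal].

1 3 5 6 7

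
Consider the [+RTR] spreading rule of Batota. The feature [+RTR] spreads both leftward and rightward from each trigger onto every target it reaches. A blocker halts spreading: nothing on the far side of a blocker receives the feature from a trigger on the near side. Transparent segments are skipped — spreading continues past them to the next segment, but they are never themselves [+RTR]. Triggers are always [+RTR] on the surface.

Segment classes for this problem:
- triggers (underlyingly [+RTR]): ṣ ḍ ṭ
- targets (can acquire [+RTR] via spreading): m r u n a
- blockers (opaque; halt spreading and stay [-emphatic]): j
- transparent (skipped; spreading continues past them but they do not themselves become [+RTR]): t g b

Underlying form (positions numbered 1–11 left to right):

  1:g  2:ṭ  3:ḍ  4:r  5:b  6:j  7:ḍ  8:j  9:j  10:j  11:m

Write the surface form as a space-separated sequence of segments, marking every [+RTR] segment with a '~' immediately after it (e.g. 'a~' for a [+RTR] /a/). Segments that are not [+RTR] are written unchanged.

g ṭ~ ḍ~ r~ b j ḍ~ j j j m

From /ṭ/ at 2 rightward: 3 /ḍ/ is itself a trigger — this domain ends here.
From /ṭ/ at 2 leftward: 1 /g/ transparent; word edge.
From /ḍ/ at 3 rightward: 4 /r/ → [+RTR]; 5 /b/ transparent; 6 /j/ blocks.
From /ḍ/ at 3 leftward: 2 /ṭ/ is itself a trigger — this domain ends here.
From /ḍ/ at 7 rightward: 8 /j/ blocks.
From /ḍ/ at 7 leftward: 6 /j/ blocks.
Target with no active source: position 11 stays [-emphatic].
[+RTR] positions on the surface: 2 3 4 7.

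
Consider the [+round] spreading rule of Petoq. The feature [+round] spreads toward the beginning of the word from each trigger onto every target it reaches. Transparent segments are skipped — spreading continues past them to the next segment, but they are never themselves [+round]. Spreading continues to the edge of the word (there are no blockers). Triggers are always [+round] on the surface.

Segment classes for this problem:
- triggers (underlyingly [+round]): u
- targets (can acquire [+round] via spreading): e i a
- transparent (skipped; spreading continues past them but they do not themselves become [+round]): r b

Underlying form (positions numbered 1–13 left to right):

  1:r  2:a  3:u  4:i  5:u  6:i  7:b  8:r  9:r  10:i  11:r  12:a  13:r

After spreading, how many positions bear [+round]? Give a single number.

From /u/ at 3 leftward: 2 /a/ → [+round]; 1 /r/ transparent; word edge.
From /u/ at 5 leftward: 4 /i/ → [+round]; 3 /u/ is itself a trigger — this domain ends here.
Targets with no active source: positions 6 10 12 stay [-round].
[+round] positions on the surface: 2 3 4 5.

4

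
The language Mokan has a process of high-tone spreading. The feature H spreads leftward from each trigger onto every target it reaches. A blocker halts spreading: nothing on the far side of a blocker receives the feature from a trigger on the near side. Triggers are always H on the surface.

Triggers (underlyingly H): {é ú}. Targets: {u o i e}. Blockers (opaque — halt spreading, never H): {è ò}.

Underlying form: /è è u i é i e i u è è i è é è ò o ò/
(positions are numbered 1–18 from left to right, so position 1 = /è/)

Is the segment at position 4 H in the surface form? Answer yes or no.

From /é/ at 5 leftward: 4 /i/ → H; 3 /u/ → H; 2 /è/ blocks.
From /é/ at 14 leftward: 13 /è/ blocks.
Targets with no active source: positions 6 7 8 9 12 17 stay [-high tone].
H positions on the surface: 3 4 5 14.

yes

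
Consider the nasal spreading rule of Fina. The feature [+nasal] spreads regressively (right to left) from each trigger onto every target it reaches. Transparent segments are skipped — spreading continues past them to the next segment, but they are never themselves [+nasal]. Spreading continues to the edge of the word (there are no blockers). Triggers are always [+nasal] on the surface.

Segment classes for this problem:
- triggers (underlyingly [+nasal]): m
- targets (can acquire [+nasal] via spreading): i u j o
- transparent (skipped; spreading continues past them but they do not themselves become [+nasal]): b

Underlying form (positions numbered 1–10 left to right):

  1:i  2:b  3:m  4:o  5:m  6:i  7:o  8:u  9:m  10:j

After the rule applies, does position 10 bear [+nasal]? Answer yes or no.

no

From /m/ at 3 leftward: 2 /b/ transparent; 1 /i/ → [+nasal]; word edge.
From /m/ at 5 leftward: 4 /o/ → [+nasal]; 3 /m/ is itself a trigger — this domain ends here.
From /m/ at 9 leftward: 8 /u/ → [+nasal]; 7 /o/ → [+nasal]; 6 /i/ → [+nasal]; 5 /m/ is itself a trigger — this domain ends here.
Target with no active source: position 10 stays [-nasal].
[+nasal] positions on the surface: 1 3 4 5 6 7 8 9.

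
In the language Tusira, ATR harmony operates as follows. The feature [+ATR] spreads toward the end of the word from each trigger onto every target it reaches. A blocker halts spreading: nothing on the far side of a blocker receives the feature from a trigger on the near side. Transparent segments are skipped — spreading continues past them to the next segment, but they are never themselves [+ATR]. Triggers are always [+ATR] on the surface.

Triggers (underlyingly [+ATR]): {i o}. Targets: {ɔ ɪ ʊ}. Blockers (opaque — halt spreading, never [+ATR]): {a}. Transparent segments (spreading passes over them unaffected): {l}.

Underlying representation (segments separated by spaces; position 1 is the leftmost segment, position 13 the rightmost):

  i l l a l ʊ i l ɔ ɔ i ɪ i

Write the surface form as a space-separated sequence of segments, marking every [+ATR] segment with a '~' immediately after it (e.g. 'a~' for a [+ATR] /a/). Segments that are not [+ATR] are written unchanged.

i~ l l a l ʊ i~ l ɔ~ ɔ~ i~ ɪ~ i~

From /i/ at 1 rightward: 2 /l/ transparent; 3 /l/ transparent; 4 /a/ blocks.
From /i/ at 7 rightward: 8 /l/ transparent; 9 /ɔ/ → [+ATR]; 10 /ɔ/ → [+ATR]; 11 /i/ is itself a trigger — this domain ends here.
From /i/ at 11 rightward: 12 /ɪ/ → [+ATR]; 13 /i/ is itself a trigger — this domain ends here.
From /i/ at 13 rightward: word edge.
Target with no active source: position 6 stays [-ATR].
[+ATR] positions on the surface: 1 7 9 10 11 12 13.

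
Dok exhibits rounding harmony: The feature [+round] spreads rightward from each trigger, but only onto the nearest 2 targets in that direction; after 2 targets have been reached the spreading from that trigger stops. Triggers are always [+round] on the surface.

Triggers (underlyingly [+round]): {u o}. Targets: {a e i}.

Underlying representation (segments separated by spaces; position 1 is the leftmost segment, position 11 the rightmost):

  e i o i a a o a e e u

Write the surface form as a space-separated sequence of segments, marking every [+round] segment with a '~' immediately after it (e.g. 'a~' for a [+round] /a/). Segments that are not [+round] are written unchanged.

From /o/ at 3 rightward: 4 /i/ → [+round]; 5 /a/ → [+round]; bound reached.
From /o/ at 7 rightward: 8 /a/ → [+round]; 9 /e/ → [+round]; bound reached.
From /u/ at 11 rightward: word edge.
Targets with no active source: positions 1 2 6 10 stay [-round].
[+round] positions on the surface: 3 4 5 7 8 9 11.

e i o~ i~ a~ a o~ a~ e~ e u~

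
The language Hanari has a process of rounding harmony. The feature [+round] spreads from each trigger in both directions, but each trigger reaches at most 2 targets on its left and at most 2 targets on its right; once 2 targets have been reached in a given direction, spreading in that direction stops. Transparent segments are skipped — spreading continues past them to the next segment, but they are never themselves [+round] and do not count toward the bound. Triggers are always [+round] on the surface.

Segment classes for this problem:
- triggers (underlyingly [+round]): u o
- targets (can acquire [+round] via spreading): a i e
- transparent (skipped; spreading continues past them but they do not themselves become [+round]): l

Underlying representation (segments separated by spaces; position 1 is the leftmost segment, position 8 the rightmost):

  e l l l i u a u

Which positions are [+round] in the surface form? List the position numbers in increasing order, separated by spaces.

1 5 6 7 8

From /u/ at 6 rightward: 7 /a/ → [+round]; 8 /u/ is itself a trigger — this domain ends here.
From /u/ at 6 leftward: 5 /i/ → [+round]; 4 /l/ transparent; 3 /l/ transparent; 2 /l/ transparent; 1 /e/ → [+round]; bound reached.
From /u/ at 8 rightward: word edge.
From /u/ at 8 leftward: 7 /a/ → [+round]; 6 /u/ is itself a trigger — this domain ends here.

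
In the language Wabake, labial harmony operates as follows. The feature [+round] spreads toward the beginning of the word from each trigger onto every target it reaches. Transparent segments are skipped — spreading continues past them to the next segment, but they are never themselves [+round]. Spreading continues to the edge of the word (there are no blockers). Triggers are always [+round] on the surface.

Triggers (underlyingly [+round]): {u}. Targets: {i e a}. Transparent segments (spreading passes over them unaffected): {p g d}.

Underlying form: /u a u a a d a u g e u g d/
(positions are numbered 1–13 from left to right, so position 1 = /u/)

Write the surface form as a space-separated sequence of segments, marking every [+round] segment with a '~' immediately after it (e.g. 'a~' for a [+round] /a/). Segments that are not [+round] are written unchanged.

u~ a~ u~ a~ a~ d a~ u~ g e~ u~ g d

From /u/ at 1 leftward: word edge.
From /u/ at 3 leftward: 2 /a/ → [+round]; 1 /u/ is itself a trigger — this domain ends here.
From /u/ at 8 leftward: 7 /a/ → [+round]; 6 /d/ transparent; 5 /a/ → [+round]; 4 /a/ → [+round]; 3 /u/ is itself a trigger — this domain ends here.
From /u/ at 11 leftward: 10 /e/ → [+round]; 9 /g/ transparent; 8 /u/ is itself a trigger — this domain ends here.
[+round] positions on the surface: 1 2 3 4 5 7 8 10 11.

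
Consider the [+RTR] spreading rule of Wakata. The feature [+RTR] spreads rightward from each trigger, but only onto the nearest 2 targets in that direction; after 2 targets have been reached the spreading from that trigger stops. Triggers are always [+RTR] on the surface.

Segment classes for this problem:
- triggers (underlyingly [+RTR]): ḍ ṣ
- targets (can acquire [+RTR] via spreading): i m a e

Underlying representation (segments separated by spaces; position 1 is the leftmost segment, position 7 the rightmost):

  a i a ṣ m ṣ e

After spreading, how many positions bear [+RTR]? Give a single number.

From /ṣ/ at 4 rightward: 5 /m/ → [+RTR]; 6 /ṣ/ is itself a trigger — this domain ends here.
From /ṣ/ at 6 rightward: 7 /e/ → [+RTR]; word edge.
Targets with no active source: positions 1 2 3 stay [-emphatic].
[+RTR] positions on the surface: 4 5 6 7.

4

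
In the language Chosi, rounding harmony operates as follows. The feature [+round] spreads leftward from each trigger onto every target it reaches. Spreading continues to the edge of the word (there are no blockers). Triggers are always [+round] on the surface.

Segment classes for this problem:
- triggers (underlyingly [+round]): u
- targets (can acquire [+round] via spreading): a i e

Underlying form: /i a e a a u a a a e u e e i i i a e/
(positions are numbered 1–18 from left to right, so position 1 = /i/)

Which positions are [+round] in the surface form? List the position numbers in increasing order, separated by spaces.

1 2 3 4 5 6 7 8 9 10 11

From /u/ at 6 leftward: 5 /a/ → [+round]; 4 /a/ → [+round]; 3 /e/ → [+round]; 2 /a/ → [+round]; 1 /i/ → [+round]; word edge.
From /u/ at 11 leftward: 10 /e/ → [+round]; 9 /a/ → [+round]; 8 /a/ → [+round]; 7 /a/ → [+round]; 6 /u/ is itself a trigger — this domain ends here.
Targets with no active source: positions 12 13 14 15 16 17 18 stay [-round].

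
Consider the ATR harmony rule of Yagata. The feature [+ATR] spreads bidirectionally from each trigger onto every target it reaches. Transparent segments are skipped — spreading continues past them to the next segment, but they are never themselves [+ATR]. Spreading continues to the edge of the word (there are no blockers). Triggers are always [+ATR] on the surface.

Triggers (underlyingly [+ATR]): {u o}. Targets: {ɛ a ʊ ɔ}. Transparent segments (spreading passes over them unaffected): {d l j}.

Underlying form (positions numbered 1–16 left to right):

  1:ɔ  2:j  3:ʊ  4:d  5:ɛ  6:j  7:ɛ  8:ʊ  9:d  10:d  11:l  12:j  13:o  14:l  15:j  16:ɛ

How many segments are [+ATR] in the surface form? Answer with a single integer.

From /o/ at 13 rightward: 14 /l/ transparent; 15 /j/ transparent; 16 /ɛ/ → [+ATR]; word edge.
From /o/ at 13 leftward: 12 /j/ transparent; 11 /l/ transparent; 10 /d/ transparent; 9 /d/ transparent; 8 /ʊ/ → [+ATR]; 7 /ɛ/ → [+ATR]; 6 /j/ transparent; 5 /ɛ/ → [+ATR]; 4 /d/ transparent; 3 /ʊ/ → [+ATR]; 2 /j/ transparent; 1 /ɔ/ → [+ATR]; word edge.
[+ATR] positions on the surface: 1 3 5 7 8 13 16.

7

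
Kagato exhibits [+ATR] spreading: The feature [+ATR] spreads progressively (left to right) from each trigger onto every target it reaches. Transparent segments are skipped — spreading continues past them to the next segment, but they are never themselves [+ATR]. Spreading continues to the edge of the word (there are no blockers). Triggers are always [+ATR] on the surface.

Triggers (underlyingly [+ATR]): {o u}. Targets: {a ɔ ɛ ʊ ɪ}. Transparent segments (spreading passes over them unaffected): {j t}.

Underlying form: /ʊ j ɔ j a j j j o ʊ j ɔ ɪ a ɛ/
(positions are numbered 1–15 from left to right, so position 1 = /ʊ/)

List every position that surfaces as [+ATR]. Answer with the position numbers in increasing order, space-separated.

9 10 12 13 14 15

From /o/ at 9 rightward: 10 /ʊ/ → [+ATR]; 11 /j/ transparent; 12 /ɔ/ → [+ATR]; 13 /ɪ/ → [+ATR]; 14 /a/ → [+ATR]; 15 /ɛ/ → [+ATR]; word edge.
Targets with no active source: positions 1 3 5 stay [-ATR].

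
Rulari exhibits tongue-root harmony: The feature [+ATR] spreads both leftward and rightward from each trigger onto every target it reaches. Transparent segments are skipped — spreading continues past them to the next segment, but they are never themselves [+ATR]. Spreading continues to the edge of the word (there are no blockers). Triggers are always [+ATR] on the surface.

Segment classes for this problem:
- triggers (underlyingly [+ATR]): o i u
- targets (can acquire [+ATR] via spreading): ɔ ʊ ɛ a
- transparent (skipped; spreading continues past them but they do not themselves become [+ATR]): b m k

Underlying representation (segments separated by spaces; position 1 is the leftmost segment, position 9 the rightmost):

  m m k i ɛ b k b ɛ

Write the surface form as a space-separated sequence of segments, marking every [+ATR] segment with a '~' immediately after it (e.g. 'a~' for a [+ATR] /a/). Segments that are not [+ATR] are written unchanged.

From /i/ at 4 rightward: 5 /ɛ/ → [+ATR]; 6 /b/ transparent; 7 /k/ transparent; 8 /b/ transparent; 9 /ɛ/ → [+ATR]; word edge.
From /i/ at 4 leftward: 3 /k/ transparent; 2 /m/ transparent; 1 /m/ transparent; word edge.
[+ATR] positions on the surface: 4 5 9.

m m k i~ ɛ~ b k b ɛ~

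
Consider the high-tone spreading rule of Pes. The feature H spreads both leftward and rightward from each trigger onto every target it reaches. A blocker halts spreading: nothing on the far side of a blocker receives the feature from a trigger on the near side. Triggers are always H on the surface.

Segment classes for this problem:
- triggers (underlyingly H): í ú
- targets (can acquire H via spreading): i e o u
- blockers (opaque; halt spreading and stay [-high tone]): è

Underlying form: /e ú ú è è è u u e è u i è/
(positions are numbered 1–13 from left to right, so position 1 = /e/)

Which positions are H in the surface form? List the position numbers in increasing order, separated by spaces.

From /ú/ at 2 rightward: 3 /ú/ is itself a trigger — this domain ends here.
From /ú/ at 2 leftward: 1 /e/ → H; word edge.
From /ú/ at 3 rightward: 4 /è/ blocks.
From /ú/ at 3 leftward: 2 /ú/ is itself a trigger — this domain ends here.
Targets with no active source: positions 7 8 9 11 12 stay [-high tone].

1 2 3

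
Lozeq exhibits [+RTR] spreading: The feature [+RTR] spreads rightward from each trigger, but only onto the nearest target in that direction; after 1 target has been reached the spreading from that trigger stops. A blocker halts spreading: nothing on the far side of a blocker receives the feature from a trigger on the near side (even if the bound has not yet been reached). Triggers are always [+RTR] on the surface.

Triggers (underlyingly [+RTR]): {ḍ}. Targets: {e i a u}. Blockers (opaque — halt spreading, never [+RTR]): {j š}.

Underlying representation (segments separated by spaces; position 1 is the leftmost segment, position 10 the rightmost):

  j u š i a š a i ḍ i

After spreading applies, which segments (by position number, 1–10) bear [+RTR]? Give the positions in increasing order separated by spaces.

9 10

From /ḍ/ at 9 rightward: 10 /i/ → [+RTR]; bound reached.
Targets with no active source: positions 2 4 5 7 8 stay [-emphatic].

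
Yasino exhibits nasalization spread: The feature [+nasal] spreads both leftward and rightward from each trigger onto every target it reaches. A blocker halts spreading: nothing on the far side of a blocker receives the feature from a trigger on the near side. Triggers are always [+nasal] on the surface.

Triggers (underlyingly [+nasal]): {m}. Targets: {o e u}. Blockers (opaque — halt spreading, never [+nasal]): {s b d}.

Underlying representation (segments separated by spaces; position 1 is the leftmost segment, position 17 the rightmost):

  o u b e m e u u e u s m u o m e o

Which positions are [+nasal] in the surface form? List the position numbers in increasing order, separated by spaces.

From /m/ at 5 rightward: 6 /e/ → [+nasal]; 7 /u/ → [+nasal]; 8 /u/ → [+nasal]; 9 /e/ → [+nasal]; 10 /u/ → [+nasal]; 11 /s/ blocks.
From /m/ at 5 leftward: 4 /e/ → [+nasal]; 3 /b/ blocks.
From /m/ at 12 rightward: 13 /u/ → [+nasal]; 14 /o/ → [+nasal]; 15 /m/ is itself a trigger — this domain ends here.
From /m/ at 12 leftward: 11 /s/ blocks.
From /m/ at 15 rightward: 16 /e/ → [+nasal]; 17 /o/ → [+nasal]; word edge.
From /m/ at 15 leftward: 14 /o/ → [+nasal]; 13 /u/ → [+nasal]; 12 /m/ is itself a trigger — this domain ends here.
Targets with no active source: positions 1 2 stay [-nasal].

4 5 6 7 8 9 10 12 13 14 15 16 17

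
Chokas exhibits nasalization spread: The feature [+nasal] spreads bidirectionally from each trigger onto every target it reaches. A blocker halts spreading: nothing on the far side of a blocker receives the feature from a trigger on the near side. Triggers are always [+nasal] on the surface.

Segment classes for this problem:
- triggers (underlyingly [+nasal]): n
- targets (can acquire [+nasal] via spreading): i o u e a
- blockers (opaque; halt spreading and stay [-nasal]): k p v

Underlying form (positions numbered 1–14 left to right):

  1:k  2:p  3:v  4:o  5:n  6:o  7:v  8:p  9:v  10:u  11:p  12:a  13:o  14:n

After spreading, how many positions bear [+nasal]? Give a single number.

6

From /n/ at 5 rightward: 6 /o/ → [+nasal]; 7 /v/ blocks.
From /n/ at 5 leftward: 4 /o/ → [+nasal]; 3 /v/ blocks.
From /n/ at 14 rightward: word edge.
From /n/ at 14 leftward: 13 /o/ → [+nasal]; 12 /a/ → [+nasal]; 11 /p/ blocks.
Target with no active source: position 10 stays [-nasal].
[+nasal] positions on the surface: 4 5 6 12 13 14.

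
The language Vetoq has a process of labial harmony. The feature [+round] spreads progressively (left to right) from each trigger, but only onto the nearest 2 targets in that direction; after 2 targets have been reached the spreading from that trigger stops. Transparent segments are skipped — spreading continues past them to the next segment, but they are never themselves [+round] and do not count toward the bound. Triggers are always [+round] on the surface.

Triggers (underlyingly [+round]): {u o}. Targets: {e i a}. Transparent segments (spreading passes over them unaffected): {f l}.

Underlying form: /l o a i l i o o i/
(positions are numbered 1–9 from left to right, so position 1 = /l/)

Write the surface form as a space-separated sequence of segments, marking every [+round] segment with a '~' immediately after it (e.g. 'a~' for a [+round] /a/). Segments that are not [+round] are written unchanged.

From /o/ at 2 rightward: 3 /a/ → [+round]; 4 /i/ → [+round]; bound reached.
From /o/ at 7 rightward: 8 /o/ is itself a trigger — this domain ends here.
From /o/ at 8 rightward: 9 /i/ → [+round]; word edge.
Target with no active source: position 6 stays [-round].
[+round] positions on the surface: 2 3 4 7 8 9.

l o~ a~ i~ l i o~ o~ i~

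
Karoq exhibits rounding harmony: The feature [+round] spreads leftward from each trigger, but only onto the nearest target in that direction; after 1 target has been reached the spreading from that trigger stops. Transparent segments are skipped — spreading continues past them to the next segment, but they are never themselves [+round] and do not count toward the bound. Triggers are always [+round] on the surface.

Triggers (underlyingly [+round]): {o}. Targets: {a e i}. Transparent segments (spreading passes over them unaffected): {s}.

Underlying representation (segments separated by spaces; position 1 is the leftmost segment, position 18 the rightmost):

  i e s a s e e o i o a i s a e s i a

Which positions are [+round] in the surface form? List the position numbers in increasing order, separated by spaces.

From /o/ at 8 leftward: 7 /e/ → [+round]; bound reached.
From /o/ at 10 leftward: 9 /i/ → [+round]; bound reached.
Targets with no active source: positions 1 2 4 6 11 12 14 15 17 18 stay [-round].

7 8 9 10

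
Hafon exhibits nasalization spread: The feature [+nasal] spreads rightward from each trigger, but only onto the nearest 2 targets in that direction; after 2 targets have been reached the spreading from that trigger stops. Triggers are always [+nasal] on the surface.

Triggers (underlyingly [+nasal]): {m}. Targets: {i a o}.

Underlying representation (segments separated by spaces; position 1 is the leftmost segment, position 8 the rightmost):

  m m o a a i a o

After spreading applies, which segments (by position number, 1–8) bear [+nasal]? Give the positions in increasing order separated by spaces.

From /m/ at 1 rightward: 2 /m/ is itself a trigger — this domain ends here.
From /m/ at 2 rightward: 3 /o/ → [+nasal]; 4 /a/ → [+nasal]; bound reached.
Targets with no active source: positions 5 6 7 8 stay [-nasal].

1 2 3 4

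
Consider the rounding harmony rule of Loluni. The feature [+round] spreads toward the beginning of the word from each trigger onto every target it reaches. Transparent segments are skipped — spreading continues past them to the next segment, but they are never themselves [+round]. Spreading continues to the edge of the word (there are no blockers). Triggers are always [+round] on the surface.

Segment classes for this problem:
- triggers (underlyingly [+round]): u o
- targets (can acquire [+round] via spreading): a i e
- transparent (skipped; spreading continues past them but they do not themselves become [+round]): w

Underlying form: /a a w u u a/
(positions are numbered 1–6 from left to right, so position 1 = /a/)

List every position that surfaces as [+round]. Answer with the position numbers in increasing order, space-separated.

1 2 4 5

From /u/ at 4 leftward: 3 /w/ transparent; 2 /a/ → [+round]; 1 /a/ → [+round]; word edge.
From /u/ at 5 leftward: 4 /u/ is itself a trigger — this domain ends here.
Target with no active source: position 6 stays [-round].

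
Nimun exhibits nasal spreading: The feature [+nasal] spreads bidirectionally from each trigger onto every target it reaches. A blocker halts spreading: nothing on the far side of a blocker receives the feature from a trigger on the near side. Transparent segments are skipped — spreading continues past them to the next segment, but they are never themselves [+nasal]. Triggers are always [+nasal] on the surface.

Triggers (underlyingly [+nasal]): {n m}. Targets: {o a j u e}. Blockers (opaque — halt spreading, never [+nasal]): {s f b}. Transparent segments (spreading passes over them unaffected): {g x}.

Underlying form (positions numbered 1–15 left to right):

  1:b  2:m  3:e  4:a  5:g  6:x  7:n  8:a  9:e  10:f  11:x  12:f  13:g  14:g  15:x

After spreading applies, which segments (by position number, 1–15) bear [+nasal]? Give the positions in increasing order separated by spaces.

From /m/ at 2 rightward: 3 /e/ → [+nasal]; 4 /a/ → [+nasal]; 5 /g/ transparent; 6 /x/ transparent; 7 /n/ is itself a trigger — this domain ends here.
From /m/ at 2 leftward: 1 /b/ blocks.
From /n/ at 7 rightward: 8 /a/ → [+nasal]; 9 /e/ → [+nasal]; 10 /f/ blocks.
From /n/ at 7 leftward: 6 /x/ transparent; 5 /g/ transparent; 4 /a/ → [+nasal]; 3 /e/ → [+nasal]; 2 /m/ is itself a trigger — this domain ends here.

2 3 4 7 8 9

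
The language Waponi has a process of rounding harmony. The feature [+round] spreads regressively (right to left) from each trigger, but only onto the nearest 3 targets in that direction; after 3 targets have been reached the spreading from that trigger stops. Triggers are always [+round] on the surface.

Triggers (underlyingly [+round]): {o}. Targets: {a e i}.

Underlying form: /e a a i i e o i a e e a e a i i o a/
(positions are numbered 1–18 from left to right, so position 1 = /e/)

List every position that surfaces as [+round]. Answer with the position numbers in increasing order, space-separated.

4 5 6 7 14 15 16 17

From /o/ at 7 leftward: 6 /e/ → [+round]; 5 /i/ → [+round]; 4 /i/ → [+round]; bound reached.
From /o/ at 17 leftward: 16 /i/ → [+round]; 15 /i/ → [+round]; 14 /a/ → [+round]; bound reached.
Targets with no active source: positions 1 2 3 8 9 10 11 12 13 18 stay [-round].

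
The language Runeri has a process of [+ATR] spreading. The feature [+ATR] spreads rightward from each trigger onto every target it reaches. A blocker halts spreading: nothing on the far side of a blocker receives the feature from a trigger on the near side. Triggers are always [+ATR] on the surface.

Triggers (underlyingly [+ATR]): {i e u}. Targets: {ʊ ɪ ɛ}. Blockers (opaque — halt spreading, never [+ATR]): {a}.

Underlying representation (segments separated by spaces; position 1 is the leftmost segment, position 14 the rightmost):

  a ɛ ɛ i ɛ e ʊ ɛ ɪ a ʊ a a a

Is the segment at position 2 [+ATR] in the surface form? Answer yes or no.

no

From /i/ at 4 rightward: 5 /ɛ/ → [+ATR]; 6 /e/ is itself a trigger — this domain ends here.
From /e/ at 6 rightward: 7 /ʊ/ → [+ATR]; 8 /ɛ/ → [+ATR]; 9 /ɪ/ → [+ATR]; 10 /a/ blocks.
Targets with no active source: positions 2 3 11 stay [-ATR].
[+ATR] positions on the surface: 4 5 6 7 8 9.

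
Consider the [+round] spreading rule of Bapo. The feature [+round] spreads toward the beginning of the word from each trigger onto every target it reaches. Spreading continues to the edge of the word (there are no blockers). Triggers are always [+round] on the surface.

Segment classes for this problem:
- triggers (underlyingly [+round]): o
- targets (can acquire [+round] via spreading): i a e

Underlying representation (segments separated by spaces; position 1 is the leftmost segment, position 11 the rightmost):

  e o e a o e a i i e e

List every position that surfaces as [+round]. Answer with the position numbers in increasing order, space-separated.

1 2 3 4 5

From /o/ at 2 leftward: 1 /e/ → [+round]; word edge.
From /o/ at 5 leftward: 4 /a/ → [+round]; 3 /e/ → [+round]; 2 /o/ is itself a trigger — this domain ends here.
Targets with no active source: positions 6 7 8 9 10 11 stay [-round].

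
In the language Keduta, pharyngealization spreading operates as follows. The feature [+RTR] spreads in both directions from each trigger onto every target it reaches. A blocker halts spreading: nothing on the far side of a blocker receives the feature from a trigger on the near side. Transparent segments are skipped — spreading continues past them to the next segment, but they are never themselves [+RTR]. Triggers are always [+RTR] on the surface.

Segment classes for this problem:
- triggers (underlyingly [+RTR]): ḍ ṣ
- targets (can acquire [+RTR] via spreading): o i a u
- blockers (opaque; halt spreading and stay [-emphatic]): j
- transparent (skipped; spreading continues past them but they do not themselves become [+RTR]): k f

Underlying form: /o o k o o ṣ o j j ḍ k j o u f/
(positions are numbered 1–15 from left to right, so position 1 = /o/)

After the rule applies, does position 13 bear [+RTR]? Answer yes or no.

no

From /ṣ/ at 6 rightward: 7 /o/ → [+RTR]; 8 /j/ blocks.
From /ṣ/ at 6 leftward: 5 /o/ → [+RTR]; 4 /o/ → [+RTR]; 3 /k/ transparent; 2 /o/ → [+RTR]; 1 /o/ → [+RTR]; word edge.
From /ḍ/ at 10 rightward: 11 /k/ transparent; 12 /j/ blocks.
From /ḍ/ at 10 leftward: 9 /j/ blocks.
Targets with no active source: positions 13 14 stay [-emphatic].
[+RTR] positions on the surface: 1 2 4 5 6 7 10.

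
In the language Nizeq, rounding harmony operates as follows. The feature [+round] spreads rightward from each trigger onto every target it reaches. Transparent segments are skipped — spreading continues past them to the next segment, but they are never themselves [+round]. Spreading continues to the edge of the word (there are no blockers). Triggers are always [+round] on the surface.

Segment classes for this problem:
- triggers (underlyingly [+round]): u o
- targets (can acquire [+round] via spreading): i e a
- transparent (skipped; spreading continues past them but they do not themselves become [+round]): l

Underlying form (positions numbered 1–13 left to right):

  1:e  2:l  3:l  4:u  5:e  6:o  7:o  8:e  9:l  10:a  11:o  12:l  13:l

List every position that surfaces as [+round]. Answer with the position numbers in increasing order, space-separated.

From /u/ at 4 rightward: 5 /e/ → [+round]; 6 /o/ is itself a trigger — this domain ends here.
From /o/ at 6 rightward: 7 /o/ is itself a trigger — this domain ends here.
From /o/ at 7 rightward: 8 /e/ → [+round]; 9 /l/ transparent; 10 /a/ → [+round]; 11 /o/ is itself a trigger — this domain ends here.
From /o/ at 11 rightward: 12 /l/ transparent; 13 /l/ transparent; word edge.
Target with no active source: position 1 stays [-round].

4 5 6 7 8 10 11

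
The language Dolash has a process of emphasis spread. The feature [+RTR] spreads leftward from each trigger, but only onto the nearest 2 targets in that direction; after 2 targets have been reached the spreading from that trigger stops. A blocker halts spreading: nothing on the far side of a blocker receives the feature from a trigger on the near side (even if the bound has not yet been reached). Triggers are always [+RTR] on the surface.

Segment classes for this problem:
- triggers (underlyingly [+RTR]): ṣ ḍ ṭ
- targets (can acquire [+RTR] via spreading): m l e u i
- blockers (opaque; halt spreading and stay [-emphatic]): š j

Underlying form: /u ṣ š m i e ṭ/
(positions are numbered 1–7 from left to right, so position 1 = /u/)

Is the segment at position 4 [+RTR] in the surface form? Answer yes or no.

From /ṣ/ at 2 leftward: 1 /u/ → [+RTR]; word edge.
From /ṭ/ at 7 leftward: 6 /e/ → [+RTR]; 5 /i/ → [+RTR]; bound reached.
Target with no active source: position 4 stays [-emphatic].
[+RTR] positions on the surface: 1 2 5 6 7.

no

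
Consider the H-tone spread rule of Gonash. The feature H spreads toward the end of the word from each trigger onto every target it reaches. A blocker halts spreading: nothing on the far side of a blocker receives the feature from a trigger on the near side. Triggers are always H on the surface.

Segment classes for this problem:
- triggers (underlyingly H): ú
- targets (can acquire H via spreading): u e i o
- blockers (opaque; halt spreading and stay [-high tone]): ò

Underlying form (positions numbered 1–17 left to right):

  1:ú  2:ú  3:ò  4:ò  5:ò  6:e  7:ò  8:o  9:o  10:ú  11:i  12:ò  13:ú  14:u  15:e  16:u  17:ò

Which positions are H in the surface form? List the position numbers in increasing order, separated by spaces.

1 2 10 11 13 14 15 16

From /ú/ at 1 rightward: 2 /ú/ is itself a trigger — this domain ends here.
From /ú/ at 2 rightward: 3 /ò/ blocks.
From /ú/ at 10 rightward: 11 /i/ → H; 12 /ò/ blocks.
From /ú/ at 13 rightward: 14 /u/ → H; 15 /e/ → H; 16 /u/ → H; 17 /ò/ blocks.
Targets with no active source: positions 6 8 9 stay [-high tone].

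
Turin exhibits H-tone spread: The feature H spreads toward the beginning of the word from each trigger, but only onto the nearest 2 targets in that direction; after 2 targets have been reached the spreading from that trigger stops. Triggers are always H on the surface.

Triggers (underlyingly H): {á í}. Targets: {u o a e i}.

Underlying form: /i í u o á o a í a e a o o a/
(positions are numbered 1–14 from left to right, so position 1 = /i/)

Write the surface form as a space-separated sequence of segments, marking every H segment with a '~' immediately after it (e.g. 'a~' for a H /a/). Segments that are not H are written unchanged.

i~ í~ u~ o~ á~ o~ a~ í~ a e a o o a

From /í/ at 2 leftward: 1 /i/ → H; word edge.
From /á/ at 5 leftward: 4 /o/ → H; 3 /u/ → H; bound reached.
From /í/ at 8 leftward: 7 /a/ → H; 6 /o/ → H; bound reached.
Targets with no active source: positions 9 10 11 12 13 14 stay [-high tone].
H positions on the surface: 1 2 3 4 5 6 7 8.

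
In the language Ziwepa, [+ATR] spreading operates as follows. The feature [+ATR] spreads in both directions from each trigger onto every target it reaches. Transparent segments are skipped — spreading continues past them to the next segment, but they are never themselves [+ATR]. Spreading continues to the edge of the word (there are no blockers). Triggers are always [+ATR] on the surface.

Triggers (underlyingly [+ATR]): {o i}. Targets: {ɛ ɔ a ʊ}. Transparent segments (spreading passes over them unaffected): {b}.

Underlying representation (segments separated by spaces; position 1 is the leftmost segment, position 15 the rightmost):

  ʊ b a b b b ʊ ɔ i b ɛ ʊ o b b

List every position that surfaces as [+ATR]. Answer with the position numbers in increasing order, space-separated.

1 3 7 8 9 11 12 13

From /i/ at 9 rightward: 10 /b/ transparent; 11 /ɛ/ → [+ATR]; 12 /ʊ/ → [+ATR]; 13 /o/ is itself a trigger — this domain ends here.
From /i/ at 9 leftward: 8 /ɔ/ → [+ATR]; 7 /ʊ/ → [+ATR]; 6 /b/ transparent; 5 /b/ transparent; 4 /b/ transparent; 3 /a/ → [+ATR]; 2 /b/ transparent; 1 /ʊ/ → [+ATR]; word edge.
From /o/ at 13 rightward: 14 /b/ transparent; 15 /b/ transparent; word edge.
From /o/ at 13 leftward: 12 /ʊ/ → [+ATR]; 11 /ɛ/ → [+ATR]; 10 /b/ transparent; 9 /i/ is itself a trigger — this domain ends here.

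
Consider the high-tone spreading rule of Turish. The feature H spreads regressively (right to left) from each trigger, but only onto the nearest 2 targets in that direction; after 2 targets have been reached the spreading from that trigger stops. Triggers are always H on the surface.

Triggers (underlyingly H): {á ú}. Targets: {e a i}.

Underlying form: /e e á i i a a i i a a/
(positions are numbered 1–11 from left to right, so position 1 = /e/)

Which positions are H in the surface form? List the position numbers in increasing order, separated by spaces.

1 2 3

From /á/ at 3 leftward: 2 /e/ → H; 1 /e/ → H; bound reached.
Targets with no active source: positions 4 5 6 7 8 9 10 11 stay [-high tone].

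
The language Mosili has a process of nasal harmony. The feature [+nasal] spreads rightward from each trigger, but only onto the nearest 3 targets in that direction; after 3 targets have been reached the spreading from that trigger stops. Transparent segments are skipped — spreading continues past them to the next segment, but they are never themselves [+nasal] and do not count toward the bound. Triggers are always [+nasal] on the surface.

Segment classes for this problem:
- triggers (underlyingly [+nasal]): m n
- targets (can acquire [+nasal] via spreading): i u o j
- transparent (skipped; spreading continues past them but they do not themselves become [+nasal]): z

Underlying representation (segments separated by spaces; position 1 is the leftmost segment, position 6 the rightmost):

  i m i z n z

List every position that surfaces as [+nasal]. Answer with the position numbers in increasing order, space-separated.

2 3 5

From /m/ at 2 rightward: 3 /i/ → [+nasal]; 4 /z/ transparent; 5 /n/ is itself a trigger — this domain ends here.
From /n/ at 5 rightward: 6 /z/ transparent; word edge.
Target with no active source: position 1 stays [-nasal].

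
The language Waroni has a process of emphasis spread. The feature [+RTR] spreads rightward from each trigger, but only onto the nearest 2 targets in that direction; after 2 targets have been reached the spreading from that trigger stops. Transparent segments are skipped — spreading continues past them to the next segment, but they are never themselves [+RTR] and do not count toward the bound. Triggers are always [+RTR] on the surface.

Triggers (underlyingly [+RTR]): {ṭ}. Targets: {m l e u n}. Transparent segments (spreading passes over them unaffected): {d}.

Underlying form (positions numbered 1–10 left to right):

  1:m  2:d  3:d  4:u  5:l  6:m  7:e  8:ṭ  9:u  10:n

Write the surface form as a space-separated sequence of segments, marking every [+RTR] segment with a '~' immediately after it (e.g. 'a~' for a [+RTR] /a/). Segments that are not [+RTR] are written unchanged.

From /ṭ/ at 8 rightward: 9 /u/ → [+RTR]; 10 /n/ → [+RTR]; bound reached.
Targets with no active source: positions 1 4 5 6 7 stay [-emphatic].
[+RTR] positions on the surface: 8 9 10.

m d d u l m e ṭ~ u~ n~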